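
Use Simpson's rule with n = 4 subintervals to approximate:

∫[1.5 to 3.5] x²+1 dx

f(x) = x²+1
a = 1.5, b = 3.5, n = 4
h = (b - a)/n = 0.500000

Simpson's rule: (h/3)[f(x₀) + 4f(x₁) + 2f(x₂) + ... + f(xₙ)]

x_0 = 1.5000, f(x_0) = 3.250000, coefficient = 1
x_1 = 2.0000, f(x_1) = 5.000000, coefficient = 4
x_2 = 2.5000, f(x_2) = 7.250000, coefficient = 2
x_3 = 3.0000, f(x_3) = 10.000000, coefficient = 4
x_4 = 3.5000, f(x_4) = 13.250000, coefficient = 1

I ≈ (0.500000/3) × 91.000000 = 15.166667
Exact value: 15.166667
Error: 0.000000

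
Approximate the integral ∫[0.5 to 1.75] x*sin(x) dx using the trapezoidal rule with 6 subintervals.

f(x) = x*sin(x)
a = 0.5, b = 1.75, n = 6
h = (b - a)/n = 0.208333

Trapezoidal rule: (h/2)[f(x₀) + 2f(x₁) + 2f(x₂) + ... + f(xₙ)]

x_0 = 0.5000, f(x_0) = 0.239713, coefficient = 1
x_1 = 0.7083, f(x_1) = 0.460820, coefficient = 2
x_2 = 0.9167, f(x_2) = 0.727446, coefficient = 2
x_3 = 1.1250, f(x_3) = 1.015051, coefficient = 2
x_4 = 1.3333, f(x_4) = 1.295917, coefficient = 2
x_5 = 1.5417, f(x_5) = 1.541013, coefficient = 2
x_6 = 1.7500, f(x_6) = 1.721975, coefficient = 1

I ≈ (0.208333/2) × 12.042182 = 1.254394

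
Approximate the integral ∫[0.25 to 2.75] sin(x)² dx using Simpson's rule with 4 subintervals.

f(x) = sin(x)²
a = 0.25, b = 2.75, n = 4
h = (b - a)/n = 0.625000

Simpson's rule: (h/3)[f(x₀) + 4f(x₁) + 2f(x₂) + ... + f(xₙ)]

x_0 = 0.2500, f(x_0) = 0.061209, coefficient = 1
x_1 = 0.8750, f(x_1) = 0.589123, coefficient = 4
x_2 = 1.5000, f(x_2) = 0.994996, coefficient = 2
x_3 = 2.1250, f(x_3) = 0.723044, coefficient = 4
x_4 = 2.7500, f(x_4) = 0.145665, coefficient = 1

I ≈ (0.625000/3) × 7.445533 = 1.551153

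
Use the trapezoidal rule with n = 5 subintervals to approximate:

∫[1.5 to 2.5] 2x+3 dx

f(x) = 2x+3
a = 1.5, b = 2.5, n = 5
h = (b - a)/n = 0.200000

Trapezoidal rule: (h/2)[f(x₀) + 2f(x₁) + 2f(x₂) + ... + f(xₙ)]

x_0 = 1.5000, f(x_0) = 6.000000, coefficient = 1
x_1 = 1.7000, f(x_1) = 6.400000, coefficient = 2
x_2 = 1.9000, f(x_2) = 6.800000, coefficient = 2
x_3 = 2.1000, f(x_3) = 7.200000, coefficient = 2
x_4 = 2.3000, f(x_4) = 7.600000, coefficient = 2
x_5 = 2.5000, f(x_5) = 8.000000, coefficient = 1

I ≈ (0.200000/2) × 70.000000 = 7.000000
Exact value: 7.000000
Error: 0.000000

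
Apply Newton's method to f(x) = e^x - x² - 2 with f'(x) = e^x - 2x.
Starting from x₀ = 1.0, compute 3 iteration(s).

f(x) = e^x - x² - 2
f'(x) = e^x - 2x
x₀ = 1.0

Newton-Raphson formula: x_{n+1} = x_n - f(x_n)/f'(x_n)

Iteration 1:
  f(1.000000) = -0.281718
  f'(1.000000) = 0.718282
  x_1 = 1.000000 - (-0.281718)/0.718282 = 1.392211
Iteration 2:
  f(1.392211) = 0.085485
  f'(1.392211) = 1.239315
  x_2 = 1.392211 - 0.085485/1.239315 = 1.323233
Iteration 3:
  f(1.323233) = 0.004598
  f'(1.323233) = 1.109078
  x_3 = 1.323233 - 0.004598/1.109078 = 1.319087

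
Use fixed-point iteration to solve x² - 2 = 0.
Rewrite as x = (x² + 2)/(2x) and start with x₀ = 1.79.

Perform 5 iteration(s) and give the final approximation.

Equation: x² - 2 = 0
Fixed-point form: x = (x² + 2)/(2x)
x₀ = 1.79

x_1 = g(1.790000) = 1.453659
x_2 = g(1.453659) = 1.414749
x_3 = g(1.414749) = 1.414214
x_4 = g(1.414214) = 1.414214
x_5 = g(1.414214) = 1.414214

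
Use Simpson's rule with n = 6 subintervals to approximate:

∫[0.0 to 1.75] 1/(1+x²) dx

f(x) = 1/(1+x²)
a = 0.0, b = 1.75, n = 6
h = (b - a)/n = 0.291667

Simpson's rule: (h/3)[f(x₀) + 4f(x₁) + 2f(x₂) + ... + f(xₙ)]

x_0 = 0.0000, f(x_0) = 1.000000, coefficient = 1
x_1 = 0.2917, f(x_1) = 0.921600, coefficient = 4
x_2 = 0.5833, f(x_2) = 0.746114, coefficient = 2
x_3 = 0.8750, f(x_3) = 0.566372, coefficient = 4
x_4 = 1.1667, f(x_4) = 0.423529, coefficient = 2
x_5 = 1.4583, f(x_5) = 0.319822, coefficient = 4
x_6 = 1.7500, f(x_6) = 0.246154, coefficient = 1

I ≈ (0.291667/3) × 10.816617 = 1.051616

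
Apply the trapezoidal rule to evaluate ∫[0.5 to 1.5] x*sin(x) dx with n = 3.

f(x) = x*sin(x)
a = 0.5, b = 1.5, n = 3
h = (b - a)/n = 0.333333

Trapezoidal rule: (h/2)[f(x₀) + 2f(x₁) + 2f(x₂) + ... + f(xₙ)]

x_0 = 0.5000, f(x_0) = 0.239713, coefficient = 1
x_1 = 0.8333, f(x_1) = 0.616814, coefficient = 2
x_2 = 1.1667, f(x_2) = 1.072686, coefficient = 2
x_3 = 1.5000, f(x_3) = 1.496242, coefficient = 1

I ≈ (0.333333/2) × 5.114955 = 0.852492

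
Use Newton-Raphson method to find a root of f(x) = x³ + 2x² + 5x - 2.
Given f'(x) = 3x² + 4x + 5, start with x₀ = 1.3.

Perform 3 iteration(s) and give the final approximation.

f(x) = x³ + 2x² + 5x - 2
f'(x) = 3x² + 4x + 5
x₀ = 1.3

Newton-Raphson formula: x_{n+1} = x_n - f(x_n)/f'(x_n)

Iteration 1:
  f(1.300000) = 10.077000
  f'(1.300000) = 15.270000
  x_1 = 1.300000 - 10.077000/15.270000 = 0.640079
Iteration 2:
  f(0.640079) = 2.282035
  f'(0.640079) = 8.789416
  x_2 = 0.640079 - 2.282035/8.789416 = 0.380444
Iteration 3:
  f(0.380444) = 0.246761
  f'(0.380444) = 6.955990
  x_3 = 0.380444 - 0.246761/6.955990 = 0.344970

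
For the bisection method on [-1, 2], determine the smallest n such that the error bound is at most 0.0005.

We need (b-a)/2^n ≤ 0.0005
(2 - (-1))/2^n ≤ 0.0005
3/2^n ≤ 0.0005
2^n ≥ 6000
n ≥ log₂(6000) = 12.55
n ≥ 13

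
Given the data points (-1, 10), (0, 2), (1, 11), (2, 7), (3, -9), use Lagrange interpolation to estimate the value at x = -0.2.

Lagrange interpolation formula:
P(x) = Σ yᵢ × Lᵢ(x)
where Lᵢ(x) = Π_{j≠i} (x - xⱼ)/(xᵢ - xⱼ)

L_0(-0.2) = (-0.2 - 0)/(-1 - 0) × (-0.2 - 1)/(-1 - 1) × (-0.2 - 2)/(-1 - 2) × (-0.2 - 3)/(-1 - 3) = 0.070400
L_1(-0.2) = (-0.2 - (-1))/(0 - (-1)) × (-0.2 - 1)/(0 - 1) × (-0.2 - 2)/(0 - 2) × (-0.2 - 3)/(0 - 3) = 1.126400
L_2(-0.2) = (-0.2 - (-1))/(1 - (-1)) × (-0.2 - 0)/(1 - 0) × (-0.2 - 2)/(1 - 2) × (-0.2 - 3)/(1 - 3) = -0.281600
L_3(-0.2) = (-0.2 - (-1))/(2 - (-1)) × (-0.2 - 0)/(2 - 0) × (-0.2 - 1)/(2 - 1) × (-0.2 - 3)/(2 - 3) = 0.102400
L_4(-0.2) = (-0.2 - (-1))/(3 - (-1)) × (-0.2 - 0)/(3 - 0) × (-0.2 - 1)/(3 - 1) × (-0.2 - 2)/(3 - 2) = -0.017600

P(-0.2) = 10×L_0(-0.2) + 2×L_1(-0.2) + 11×L_2(-0.2) + 7×L_3(-0.2) + (-9)×L_4(-0.2)
P(-0.2) = 0.734400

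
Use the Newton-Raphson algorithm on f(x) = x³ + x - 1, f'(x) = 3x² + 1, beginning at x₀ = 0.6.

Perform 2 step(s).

f(x) = x³ + x - 1
f'(x) = 3x² + 1
x₀ = 0.6

Newton-Raphson formula: x_{n+1} = x_n - f(x_n)/f'(x_n)

Iteration 1:
  f(0.600000) = -0.184000
  f'(0.600000) = 2.080000
  x_1 = 0.600000 - (-0.184000)/2.080000 = 0.688462
Iteration 2:
  f(0.688462) = 0.014778
  f'(0.688462) = 2.421938
  x_2 = 0.688462 - 0.014778/2.421938 = 0.682360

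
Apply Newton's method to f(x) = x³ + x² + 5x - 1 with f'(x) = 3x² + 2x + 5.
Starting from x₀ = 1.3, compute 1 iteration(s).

f(x) = x³ + x² + 5x - 1
f'(x) = 3x² + 2x + 5
x₀ = 1.3

Newton-Raphson formula: x_{n+1} = x_n - f(x_n)/f'(x_n)

Iteration 1:
  f(1.300000) = 9.387000
  f'(1.300000) = 12.670000
  x_1 = 1.300000 - 9.387000/12.670000 = 0.559116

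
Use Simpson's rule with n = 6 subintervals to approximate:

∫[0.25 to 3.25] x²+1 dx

f(x) = x²+1
a = 0.25, b = 3.25, n = 6
h = (b - a)/n = 0.500000

Simpson's rule: (h/3)[f(x₀) + 4f(x₁) + 2f(x₂) + ... + f(xₙ)]

x_0 = 0.2500, f(x_0) = 1.062500, coefficient = 1
x_1 = 0.7500, f(x_1) = 1.562500, coefficient = 4
x_2 = 1.2500, f(x_2) = 2.562500, coefficient = 2
x_3 = 1.7500, f(x_3) = 4.062500, coefficient = 4
x_4 = 2.2500, f(x_4) = 6.062500, coefficient = 2
x_5 = 2.7500, f(x_5) = 8.562500, coefficient = 4
x_6 = 3.2500, f(x_6) = 11.562500, coefficient = 1

I ≈ (0.500000/3) × 86.625000 = 14.437500
Exact value: 14.437500
Error: 0.000000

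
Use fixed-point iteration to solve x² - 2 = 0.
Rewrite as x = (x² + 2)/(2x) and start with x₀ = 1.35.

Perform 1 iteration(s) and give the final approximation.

Equation: x² - 2 = 0
Fixed-point form: x = (x² + 2)/(2x)
x₀ = 1.35

x_1 = g(1.350000) = 1.415741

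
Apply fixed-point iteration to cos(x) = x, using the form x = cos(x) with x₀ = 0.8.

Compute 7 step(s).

Equation: cos(x) = x
Fixed-point form: x = cos(x)
x₀ = 0.8

x_1 = g(0.800000) = 0.696707
x_2 = g(0.696707) = 0.766960
x_3 = g(0.766960) = 0.720024
x_4 = g(0.720024) = 0.751790
x_5 = g(0.751790) = 0.730468
x_6 = g(0.730468) = 0.744863
x_7 = g(0.744863) = 0.735181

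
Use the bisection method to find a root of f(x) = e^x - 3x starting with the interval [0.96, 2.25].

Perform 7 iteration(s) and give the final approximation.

f(x) = e^x - 3x
Initial interval: [0.96, 2.25]

Iteration 1:
  c_1 = (0.960000 + 2.250000)/2 = 1.605000
  f(c_1) = f(1.605000) = 0.162860
  f(a) × f(c) < 0, new interval: [0.960000, 1.605000]
Iteration 2:
  c_2 = (0.960000 + 1.605000)/2 = 1.282500
  f(c_2) = f(1.282500) = -0.241857
  f(a) × f(c) ≥ 0, new interval: [1.282500, 1.605000]
Iteration 3:
  c_3 = (1.282500 + 1.605000)/2 = 1.443750
  f(c_3) = f(1.443750) = -0.094697
  f(a) × f(c) ≥ 0, new interval: [1.443750, 1.605000]
Iteration 4:
  c_4 = (1.443750 + 1.605000)/2 = 1.524375
  f(c_4) = f(1.524375) = 0.019148
  f(a) × f(c) < 0, new interval: [1.443750, 1.524375]
Iteration 5:
  c_5 = (1.443750 + 1.524375)/2 = 1.484063
  f(c_5) = f(1.484063) = -0.041359
  f(a) × f(c) ≥ 0, new interval: [1.484063, 1.524375]
Iteration 6:
  c_6 = (1.484063 + 1.524375)/2 = 1.504219
  f(c_6) = f(1.504219) = -0.012020
  f(a) × f(c) ≥ 0, new interval: [1.504219, 1.524375]
Iteration 7:
  c_7 = (1.504219 + 1.524375)/2 = 1.514297
  f(c_7) = f(1.514297) = 0.003333
  f(a) × f(c) < 0, new interval: [1.504219, 1.514297]

After 7 iteration(s), the approximation is c_7 = 1.514297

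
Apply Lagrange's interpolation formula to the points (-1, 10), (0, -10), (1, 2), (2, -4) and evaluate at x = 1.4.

Lagrange interpolation formula:
P(x) = Σ yᵢ × Lᵢ(x)
where Lᵢ(x) = Π_{j≠i} (x - xⱼ)/(xᵢ - xⱼ)

L_0(1.4) = (1.4 - 0)/(-1 - 0) × (1.4 - 1)/(-1 - 1) × (1.4 - 2)/(-1 - 2) = 0.056000
L_1(1.4) = (1.4 - (-1))/(0 - (-1)) × (1.4 - 1)/(0 - 1) × (1.4 - 2)/(0 - 2) = -0.288000
L_2(1.4) = (1.4 - (-1))/(1 - (-1)) × (1.4 - 0)/(1 - 0) × (1.4 - 2)/(1 - 2) = 1.008000
L_3(1.4) = (1.4 - (-1))/(2 - (-1)) × (1.4 - 0)/(2 - 0) × (1.4 - 1)/(2 - 1) = 0.224000

P(1.4) = 10×L_0(1.4) + (-10)×L_1(1.4) + 2×L_2(1.4) + (-4)×L_3(1.4)
P(1.4) = 4.560000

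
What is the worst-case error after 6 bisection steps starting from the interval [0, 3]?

Bisection error bound: |error| ≤ (b-a)/2^n
|error| ≤ (3 - 0)/2^6 = 3/2^6
|error| ≤ 0.0468750000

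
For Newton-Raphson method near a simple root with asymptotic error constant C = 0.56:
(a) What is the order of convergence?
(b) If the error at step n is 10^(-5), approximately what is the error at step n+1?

(a) Newton-Raphson has quadratic (order 2) convergence near simple roots.
    This means |e_{n+1}| ≈ C|e_n|².

(b) With |e_n| = 10^(-5) and C = 0.56:
    |e_{n+1}| ≈ 0.56 × (10^(-5))² = 0.56 × 10^(-10)

(a) 2 (quadratic); (b) |e_{n+1}| ≈ 5.600e-11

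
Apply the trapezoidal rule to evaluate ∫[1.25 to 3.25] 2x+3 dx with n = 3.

f(x) = 2x+3
a = 1.25, b = 3.25, n = 3
h = (b - a)/n = 0.666667

Trapezoidal rule: (h/2)[f(x₀) + 2f(x₁) + 2f(x₂) + ... + f(xₙ)]

x_0 = 1.2500, f(x_0) = 5.500000, coefficient = 1
x_1 = 1.9167, f(x_1) = 6.833333, coefficient = 2
x_2 = 2.5833, f(x_2) = 8.166667, coefficient = 2
x_3 = 3.2500, f(x_3) = 9.500000, coefficient = 1

I ≈ (0.666667/2) × 45.000000 = 15.000000
Exact value: 15.000000
Error: 0.000000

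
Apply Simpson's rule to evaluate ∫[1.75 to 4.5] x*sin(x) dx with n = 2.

f(x) = x*sin(x)
a = 1.75, b = 4.5, n = 2
h = (b - a)/n = 1.375000

Simpson's rule: (h/3)[f(x₀) + 4f(x₁) + 2f(x₂) + ... + f(xₙ)]

x_0 = 1.7500, f(x_0) = 1.721975, coefficient = 1
x_1 = 3.1250, f(x_1) = 0.051850, coefficient = 4
x_2 = 4.5000, f(x_2) = -4.398886, coefficient = 1

I ≈ (1.375000/3) × -2.469511 = -1.131859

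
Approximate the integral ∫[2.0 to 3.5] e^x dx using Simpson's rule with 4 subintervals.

f(x) = e^x
a = 2.0, b = 3.5, n = 4
h = (b - a)/n = 0.375000

Simpson's rule: (h/3)[f(x₀) + 4f(x₁) + 2f(x₂) + ... + f(xₙ)]

x_0 = 2.0000, f(x_0) = 7.389056, coefficient = 1
x_1 = 2.3750, f(x_1) = 10.751013, coefficient = 4
x_2 = 2.7500, f(x_2) = 15.642632, coefficient = 2
x_3 = 3.1250, f(x_3) = 22.759895, coefficient = 4
x_4 = 3.5000, f(x_4) = 33.115452, coefficient = 1

I ≈ (0.375000/3) × 205.833405 = 25.729176
Exact value: 25.726396
Error: 0.002780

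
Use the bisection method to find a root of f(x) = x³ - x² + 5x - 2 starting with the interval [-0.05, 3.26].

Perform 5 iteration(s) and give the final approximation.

f(x) = x³ - x² + 5x - 2
Initial interval: [-0.05, 3.26]

Iteration 1:
  c_1 = (-0.050000 + 3.260000)/2 = 1.605000
  f(c_1) = f(1.605000) = 7.583495
  f(a) × f(c) < 0, new interval: [-0.050000, 1.605000]
Iteration 2:
  c_2 = (-0.050000 + 1.605000)/2 = 0.777500
  f(c_2) = f(0.777500) = 1.752997
  f(a) × f(c) < 0, new interval: [-0.050000, 0.777500]
Iteration 3:
  c_3 = (-0.050000 + 0.777500)/2 = 0.363750
  f(c_3) = f(0.363750) = -0.265435
  f(a) × f(c) ≥ 0, new interval: [0.363750, 0.777500]
Iteration 4:
  c_4 = (0.363750 + 0.777500)/2 = 0.570625
  f(c_4) = f(0.570625) = 0.713315
  f(a) × f(c) < 0, new interval: [0.363750, 0.570625]
Iteration 5:
  c_5 = (0.363750 + 0.570625)/2 = 0.467187
  f(c_5) = f(0.467187) = 0.219644
  f(a) × f(c) < 0, new interval: [0.363750, 0.467187]

After 5 iteration(s), the approximation is c_5 = 0.467187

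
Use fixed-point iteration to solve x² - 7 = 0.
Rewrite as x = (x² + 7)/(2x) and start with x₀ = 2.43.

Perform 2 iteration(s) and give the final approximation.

Equation: x² - 7 = 0
Fixed-point form: x = (x² + 7)/(2x)
x₀ = 2.43

x_1 = g(2.430000) = 2.655329
x_2 = g(2.655329) = 2.645769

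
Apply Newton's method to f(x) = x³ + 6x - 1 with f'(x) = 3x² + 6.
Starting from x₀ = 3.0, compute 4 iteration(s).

f(x) = x³ + 6x - 1
f'(x) = 3x² + 6
x₀ = 3.0

Newton-Raphson formula: x_{n+1} = x_n - f(x_n)/f'(x_n)

Iteration 1:
  f(3.000000) = 44.000000
  f'(3.000000) = 33.000000
  x_1 = 3.000000 - 44.000000/33.000000 = 1.666667
Iteration 2:
  f(1.666667) = 13.629630
  f'(1.666667) = 14.333333
  x_2 = 1.666667 - 13.629630/14.333333 = 0.715762
Iteration 3:
  f(0.715762) = 3.661270
  f'(0.715762) = 7.536947
  x_3 = 0.715762 - 3.661270/7.536947 = 0.229986
Iteration 4:
  f(0.229986) = 0.392081
  f'(0.229986) = 6.158681
  x_4 = 0.229986 - 0.392081/6.158681 = 0.166323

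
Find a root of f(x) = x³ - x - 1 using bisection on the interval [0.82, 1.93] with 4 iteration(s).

f(x) = x³ - x - 1
Initial interval: [0.82, 1.93]

Iteration 1:
  c_1 = (0.820000 + 1.930000)/2 = 1.375000
  f(c_1) = f(1.375000) = 0.224609
  f(a) × f(c) < 0, new interval: [0.820000, 1.375000]
Iteration 2:
  c_2 = (0.820000 + 1.375000)/2 = 1.097500
  f(c_2) = f(1.097500) = -0.775554
  f(a) × f(c) ≥ 0, new interval: [1.097500, 1.375000]
Iteration 3:
  c_3 = (1.097500 + 1.375000)/2 = 1.236250
  f(c_3) = f(1.236250) = -0.346872
  f(a) × f(c) ≥ 0, new interval: [1.236250, 1.375000]
Iteration 4:
  c_4 = (1.236250 + 1.375000)/2 = 1.305625
  f(c_4) = f(1.305625) = -0.079983
  f(a) × f(c) ≥ 0, new interval: [1.305625, 1.375000]

After 4 iteration(s), the approximation is c_4 = 1.305625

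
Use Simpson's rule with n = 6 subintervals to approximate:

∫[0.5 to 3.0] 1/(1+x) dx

f(x) = 1/(1+x)
a = 0.5, b = 3.0, n = 6
h = (b - a)/n = 0.416667

Simpson's rule: (h/3)[f(x₀) + 4f(x₁) + 2f(x₂) + ... + f(xₙ)]

x_0 = 0.5000, f(x_0) = 0.666667, coefficient = 1
x_1 = 0.9167, f(x_1) = 0.521739, coefficient = 4
x_2 = 1.3333, f(x_2) = 0.428571, coefficient = 2
x_3 = 1.7500, f(x_3) = 0.363636, coefficient = 4
x_4 = 2.1667, f(x_4) = 0.315789, coefficient = 2
x_5 = 2.5833, f(x_5) = 0.279070, coefficient = 4
x_6 = 3.0000, f(x_6) = 0.250000, coefficient = 1

I ≈ (0.416667/3) × 7.063170 = 0.980996
Exact value: 0.980829
Error: 0.000167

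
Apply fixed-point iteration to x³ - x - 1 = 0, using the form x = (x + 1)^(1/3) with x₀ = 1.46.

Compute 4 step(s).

Equation: x³ - x - 1 = 0
Fixed-point form: x = (x + 1)^(1/3)
x₀ = 1.46

x_1 = g(1.460000) = 1.349931
x_2 = g(1.349931) = 1.329490
x_3 = g(1.329490) = 1.325624
x_4 = g(1.325624) = 1.324890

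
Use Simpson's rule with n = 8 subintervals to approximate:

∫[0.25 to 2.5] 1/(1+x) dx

f(x) = 1/(1+x)
a = 0.25, b = 2.5, n = 8
h = (b - a)/n = 0.281250

Simpson's rule: (h/3)[f(x₀) + 4f(x₁) + 2f(x₂) + ... + f(xₙ)]

x_0 = 0.2500, f(x_0) = 0.800000, coefficient = 1
x_1 = 0.5312, f(x_1) = 0.653061, coefficient = 4
x_2 = 0.8125, f(x_2) = 0.551724, coefficient = 2
x_3 = 1.0938, f(x_3) = 0.477612, coefficient = 4
x_4 = 1.3750, f(x_4) = 0.421053, coefficient = 2
x_5 = 1.6562, f(x_5) = 0.376471, coefficient = 4
x_6 = 1.9375, f(x_6) = 0.340426, coefficient = 2
x_7 = 2.2188, f(x_7) = 0.310680, coefficient = 4
x_8 = 2.5000, f(x_8) = 0.285714, coefficient = 1

I ≈ (0.281250/3) × 10.983412 = 1.029695
Exact value: 1.029619
Error: 0.000075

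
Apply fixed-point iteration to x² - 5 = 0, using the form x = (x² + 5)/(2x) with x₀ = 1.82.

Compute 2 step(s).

Equation: x² - 5 = 0
Fixed-point form: x = (x² + 5)/(2x)
x₀ = 1.82

x_1 = g(1.820000) = 2.283626
x_2 = g(2.283626) = 2.236563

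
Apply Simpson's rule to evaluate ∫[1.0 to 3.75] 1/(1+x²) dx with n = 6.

f(x) = 1/(1+x²)
a = 1.0, b = 3.75, n = 6
h = (b - a)/n = 0.458333

Simpson's rule: (h/3)[f(x₀) + 4f(x₁) + 2f(x₂) + ... + f(xₙ)]

x_0 = 1.0000, f(x_0) = 0.500000, coefficient = 1
x_1 = 1.4583, f(x_1) = 0.319822, coefficient = 4
x_2 = 1.9167, f(x_2) = 0.213967, coefficient = 2
x_3 = 2.3750, f(x_3) = 0.150588, coefficient = 4
x_4 = 2.8333, f(x_4) = 0.110769, coefficient = 2
x_5 = 3.2917, f(x_5) = 0.084495, coefficient = 4
x_6 = 3.7500, f(x_6) = 0.066390, coefficient = 1

I ≈ (0.458333/3) × 3.435484 = 0.524866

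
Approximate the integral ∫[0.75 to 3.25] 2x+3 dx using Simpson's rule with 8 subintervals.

f(x) = 2x+3
a = 0.75, b = 3.25, n = 8
h = (b - a)/n = 0.312500

Simpson's rule: (h/3)[f(x₀) + 4f(x₁) + 2f(x₂) + ... + f(xₙ)]

x_0 = 0.7500, f(x_0) = 4.500000, coefficient = 1
x_1 = 1.0625, f(x_1) = 5.125000, coefficient = 4
x_2 = 1.3750, f(x_2) = 5.750000, coefficient = 2
x_3 = 1.6875, f(x_3) = 6.375000, coefficient = 4
x_4 = 2.0000, f(x_4) = 7.000000, coefficient = 2
x_5 = 2.3125, f(x_5) = 7.625000, coefficient = 4
x_6 = 2.6250, f(x_6) = 8.250000, coefficient = 2
x_7 = 2.9375, f(x_7) = 8.875000, coefficient = 4
x_8 = 3.2500, f(x_8) = 9.500000, coefficient = 1

I ≈ (0.312500/3) × 168.000000 = 17.500000
Exact value: 17.500000
Error: 0.000000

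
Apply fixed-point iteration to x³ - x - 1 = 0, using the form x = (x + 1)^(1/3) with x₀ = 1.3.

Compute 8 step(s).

Equation: x³ - x - 1 = 0
Fixed-point form: x = (x + 1)^(1/3)
x₀ = 1.3

x_1 = g(1.300000) = 1.320006
x_2 = g(1.320006) = 1.323822
x_3 = g(1.323822) = 1.324548
x_4 = g(1.324548) = 1.324686
x_5 = g(1.324686) = 1.324712
x_6 = g(1.324712) = 1.324717
x_7 = g(1.324717) = 1.324718
x_8 = g(1.324718) = 1.324718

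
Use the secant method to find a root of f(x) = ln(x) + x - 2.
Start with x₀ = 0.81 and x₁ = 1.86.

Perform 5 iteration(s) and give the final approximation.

f(x) = ln(x) + x - 2
x₀ = 0.81, x₁ = 1.86

Secant formula: x_{n+1} = x_n - f(x_n)(x_n - x_{n-1})/(f(x_n) - f(x_{n-1}))

Iteration 1:
  f(0.810000) = -1.400721
  f(1.860000) = 0.480576
  x_2 = 1.860000 - 0.480576×(1.860000 - 0.810000)/(0.480576 - (-1.400721))
       = 1.591778
Iteration 2:
  f(1.860000) = 0.480576
  f(1.591778) = 0.056630
  x_3 = 1.591778 - 0.056630×(1.591778 - 1.860000)/(0.056630 - 0.480576)
       = 1.555950
Iteration 3:
  f(1.591778) = 0.056630
  f(1.555950) = -0.001964
  x_4 = 1.555950 - (-0.001964)×(1.555950 - 1.591778)/(-0.001964 - 0.056630)
       = 1.557151
Iteration 4:
  f(1.555950) = -0.001964
  f(1.557151) = 0.000008
  x_5 = 1.557151 - 0.000008×(1.557151 - 1.555950)/(0.000008 - (-0.001964))
       = 1.557146
Iteration 5:
  f(1.557151) = 0.000008
  f(1.557146) = 0.000000
  x_6 = 1.557146 - 0.000000×(1.557146 - 1.557151)/(0.000000 - 0.000008)
       = 1.557146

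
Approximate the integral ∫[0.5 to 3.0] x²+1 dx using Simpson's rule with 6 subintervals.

f(x) = x²+1
a = 0.5, b = 3.0, n = 6
h = (b - a)/n = 0.416667

Simpson's rule: (h/3)[f(x₀) + 4f(x₁) + 2f(x₂) + ... + f(xₙ)]

x_0 = 0.5000, f(x_0) = 1.250000, coefficient = 1
x_1 = 0.9167, f(x_1) = 1.840278, coefficient = 4
x_2 = 1.3333, f(x_2) = 2.777778, coefficient = 2
x_3 = 1.7500, f(x_3) = 4.062500, coefficient = 4
x_4 = 2.1667, f(x_4) = 5.694444, coefficient = 2
x_5 = 2.5833, f(x_5) = 7.673611, coefficient = 4
x_6 = 3.0000, f(x_6) = 10.000000, coefficient = 1

I ≈ (0.416667/3) × 82.500000 = 11.458333
Exact value: 11.458333
Error: 0.000000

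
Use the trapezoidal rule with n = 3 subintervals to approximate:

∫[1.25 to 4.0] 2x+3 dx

f(x) = 2x+3
a = 1.25, b = 4.0, n = 3
h = (b - a)/n = 0.916667

Trapezoidal rule: (h/2)[f(x₀) + 2f(x₁) + 2f(x₂) + ... + f(xₙ)]

x_0 = 1.2500, f(x_0) = 5.500000, coefficient = 1
x_1 = 2.1667, f(x_1) = 7.333333, coefficient = 2
x_2 = 3.0833, f(x_2) = 9.166667, coefficient = 2
x_3 = 4.0000, f(x_3) = 11.000000, coefficient = 1

I ≈ (0.916667/2) × 49.500000 = 22.687500
Exact value: 22.687500
Error: 0.000000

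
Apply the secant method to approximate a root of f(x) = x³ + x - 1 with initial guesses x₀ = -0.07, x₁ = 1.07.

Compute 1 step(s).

f(x) = x³ + x - 1
x₀ = -0.07, x₁ = 1.07

Secant formula: x_{n+1} = x_n - f(x_n)(x_n - x_{n-1})/(f(x_n) - f(x_{n-1}))

Iteration 1:
  f(-0.070000) = -1.070343
  f(1.070000) = 1.295043
  x_2 = 1.070000 - 1.295043×(1.070000 - (-0.070000))/(1.295043 - (-1.070343))
       = 0.445853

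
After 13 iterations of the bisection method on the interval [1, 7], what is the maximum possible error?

Bisection error bound: |error| ≤ (b-a)/2^n
|error| ≤ (7 - 1)/2^13 = 6/2^13
|error| ≤ 0.0007324219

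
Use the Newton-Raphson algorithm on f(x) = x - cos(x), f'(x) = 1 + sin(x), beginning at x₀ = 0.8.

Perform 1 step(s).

f(x) = x - cos(x)
f'(x) = 1 + sin(x)
x₀ = 0.8

Newton-Raphson formula: x_{n+1} = x_n - f(x_n)/f'(x_n)

Iteration 1:
  f(0.800000) = 0.103293
  f'(0.800000) = 1.717356
  x_1 = 0.800000 - 0.103293/1.717356 = 0.739853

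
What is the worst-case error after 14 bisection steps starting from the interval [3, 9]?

Bisection error bound: |error| ≤ (b-a)/2^n
|error| ≤ (9 - 3)/2^14 = 6/2^14
|error| ≤ 0.0003662109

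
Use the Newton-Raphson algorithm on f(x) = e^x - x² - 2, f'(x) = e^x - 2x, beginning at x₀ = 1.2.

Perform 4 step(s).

f(x) = e^x - x² - 2
f'(x) = e^x - 2x
x₀ = 1.2

Newton-Raphson formula: x_{n+1} = x_n - f(x_n)/f'(x_n)

Iteration 1:
  f(1.200000) = -0.119883
  f'(1.200000) = 0.920117
  x_1 = 1.200000 - (-0.119883)/0.920117 = 1.330291
Iteration 2:
  f(1.330291) = 0.012470
  f'(1.330291) = 1.121562
  x_2 = 1.330291 - 0.012470/1.121562 = 1.319173
Iteration 3:
  f(1.319173) = 0.000109
  f'(1.319173) = 1.101981
  x_3 = 1.319173 - 0.000109/1.101981 = 1.319074
Iteration 4:
  f(1.319074) = 0.000000
  f'(1.319074) = 1.101808
  x_4 = 1.319074 - 0.000000/1.101808 = 1.319074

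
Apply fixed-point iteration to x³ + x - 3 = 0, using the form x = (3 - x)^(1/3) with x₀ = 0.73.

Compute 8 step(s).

Equation: x³ + x - 3 = 0
Fixed-point form: x = (3 - x)^(1/3)
x₀ = 0.73

x_1 = g(0.730000) = 1.314242
x_2 = g(1.314242) = 1.190141
x_3 = g(1.190141) = 1.218657
x_4 = g(1.218657) = 1.212223
x_5 = g(1.212223) = 1.213681
x_6 = g(1.213681) = 1.213351
x_7 = g(1.213351) = 1.213425
x_8 = g(1.213425) = 1.213409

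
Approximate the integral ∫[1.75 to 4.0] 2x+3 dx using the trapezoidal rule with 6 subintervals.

f(x) = 2x+3
a = 1.75, b = 4.0, n = 6
h = (b - a)/n = 0.375000

Trapezoidal rule: (h/2)[f(x₀) + 2f(x₁) + 2f(x₂) + ... + f(xₙ)]

x_0 = 1.7500, f(x_0) = 6.500000, coefficient = 1
x_1 = 2.1250, f(x_1) = 7.250000, coefficient = 2
x_2 = 2.5000, f(x_2) = 8.000000, coefficient = 2
x_3 = 2.8750, f(x_3) = 8.750000, coefficient = 2
x_4 = 3.2500, f(x_4) = 9.500000, coefficient = 2
x_5 = 3.6250, f(x_5) = 10.250000, coefficient = 2
x_6 = 4.0000, f(x_6) = 11.000000, coefficient = 1

I ≈ (0.375000/2) × 105.000000 = 19.687500
Exact value: 19.687500
Error: 0.000000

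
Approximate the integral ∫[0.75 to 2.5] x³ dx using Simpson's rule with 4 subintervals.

f(x) = x³
a = 0.75, b = 2.5, n = 4
h = (b - a)/n = 0.437500

Simpson's rule: (h/3)[f(x₀) + 4f(x₁) + 2f(x₂) + ... + f(xₙ)]

x_0 = 0.7500, f(x_0) = 0.421875, coefficient = 1
x_1 = 1.1875, f(x_1) = 1.674561, coefficient = 4
x_2 = 1.6250, f(x_2) = 4.291016, coefficient = 2
x_3 = 2.0625, f(x_3) = 8.773682, coefficient = 4
x_4 = 2.5000, f(x_4) = 15.625000, coefficient = 1

I ≈ (0.437500/3) × 66.421875 = 9.686523
Exact value: 9.686523
Error: 0.000000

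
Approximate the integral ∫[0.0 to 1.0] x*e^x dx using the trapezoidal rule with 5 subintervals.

f(x) = x*e^x
a = 0.0, b = 1.0, n = 5
h = (b - a)/n = 0.200000

Trapezoidal rule: (h/2)[f(x₀) + 2f(x₁) + 2f(x₂) + ... + f(xₙ)]

x_0 = 0.0000, f(x_0) = 0.000000, coefficient = 1
x_1 = 0.2000, f(x_1) = 0.244281, coefficient = 2
x_2 = 0.4000, f(x_2) = 0.596730, coefficient = 2
x_3 = 0.6000, f(x_3) = 1.093271, coefficient = 2
x_4 = 0.8000, f(x_4) = 1.780433, coefficient = 2
x_5 = 1.0000, f(x_5) = 2.718282, coefficient = 1

I ≈ (0.200000/2) × 10.147711 = 1.014771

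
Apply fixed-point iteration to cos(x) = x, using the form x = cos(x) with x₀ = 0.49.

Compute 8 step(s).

Equation: cos(x) = x
Fixed-point form: x = cos(x)
x₀ = 0.49

x_1 = g(0.490000) = 0.882333
x_2 = g(0.882333) = 0.635351
x_3 = g(0.635351) = 0.804863
x_4 = g(0.804863) = 0.693210
x_5 = g(0.693210) = 0.769199
x_6 = g(0.769199) = 0.718468
x_7 = g(0.718468) = 0.752815
x_8 = g(0.752815) = 0.729767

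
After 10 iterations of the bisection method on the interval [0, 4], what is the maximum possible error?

Bisection error bound: |error| ≤ (b-a)/2^n
|error| ≤ (4 - 0)/2^10 = 4/2^10
|error| ≤ 0.0039062500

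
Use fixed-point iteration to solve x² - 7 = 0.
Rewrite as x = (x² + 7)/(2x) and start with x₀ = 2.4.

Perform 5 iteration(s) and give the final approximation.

Equation: x² - 7 = 0
Fixed-point form: x = (x² + 7)/(2x)
x₀ = 2.4

x_1 = g(2.400000) = 2.658333
x_2 = g(2.658333) = 2.645781
x_3 = g(2.645781) = 2.645751
x_4 = g(2.645751) = 2.645751
x_5 = g(2.645751) = 2.645751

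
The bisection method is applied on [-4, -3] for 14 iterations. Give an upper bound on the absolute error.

Bisection error bound: |error| ≤ (b-a)/2^n
|error| ≤ (-3 - (-4))/2^14 = 1/2^14
|error| ≤ 0.0000610352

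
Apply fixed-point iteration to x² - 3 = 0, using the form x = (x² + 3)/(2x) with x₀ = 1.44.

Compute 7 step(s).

Equation: x² - 3 = 0
Fixed-point form: x = (x² + 3)/(2x)
x₀ = 1.44

x_1 = g(1.440000) = 1.761667
x_2 = g(1.761667) = 1.732300
x_3 = g(1.732300) = 1.732051
x_4 = g(1.732051) = 1.732051
x_5 = g(1.732051) = 1.732051
x_6 = g(1.732051) = 1.732051
x_7 = g(1.732051) = 1.732051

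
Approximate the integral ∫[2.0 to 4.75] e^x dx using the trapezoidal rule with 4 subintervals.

f(x) = e^x
a = 2.0, b = 4.75, n = 4
h = (b - a)/n = 0.687500

Trapezoidal rule: (h/2)[f(x₀) + 2f(x₁) + 2f(x₂) + ... + f(xₙ)]

x_0 = 2.0000, f(x_0) = 7.389056, coefficient = 1
x_1 = 2.6875, f(x_1) = 14.694893, coefficient = 2
x_2 = 3.3750, f(x_2) = 29.224284, coefficient = 2
x_3 = 4.0625, f(x_3) = 58.119428, coefficient = 2
x_4 = 4.7500, f(x_4) = 115.584285, coefficient = 1

I ≈ (0.687500/2) × 327.050550 = 112.423627
Exact value: 108.195228
Error: 4.228398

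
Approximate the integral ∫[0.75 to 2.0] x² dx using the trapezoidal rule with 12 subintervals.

f(x) = x²
a = 0.75, b = 2.0, n = 12
h = (b - a)/n = 0.104167

Trapezoidal rule: (h/2)[f(x₀) + 2f(x₁) + 2f(x₂) + ... + f(xₙ)]

x_0 = 0.7500, f(x_0) = 0.562500, coefficient = 1
x_1 = 0.8542, f(x_1) = 0.729601, coefficient = 2
x_2 = 0.9583, f(x_2) = 0.918403, coefficient = 2
x_3 = 1.0625, f(x_3) = 1.128906, coefficient = 2
x_4 = 1.1667, f(x_4) = 1.361111, coefficient = 2
x_5 = 1.2708, f(x_5) = 1.615017, coefficient = 2
x_6 = 1.3750, f(x_6) = 1.890625, coefficient = 2
x_7 = 1.4792, f(x_7) = 2.187934, coefficient = 2
x_8 = 1.5833, f(x_8) = 2.506944, coefficient = 2
x_9 = 1.6875, f(x_9) = 2.847656, coefficient = 2
x_10 = 1.7917, f(x_10) = 3.210069, coefficient = 2
x_11 = 1.8958, f(x_11) = 3.594184, coefficient = 2
x_12 = 2.0000, f(x_12) = 4.000000, coefficient = 1

I ≈ (0.104167/2) × 48.543403 = 2.528302
Exact value: 2.526042
Error: 0.002261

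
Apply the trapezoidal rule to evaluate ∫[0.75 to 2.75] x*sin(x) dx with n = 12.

f(x) = x*sin(x)
a = 0.75, b = 2.75, n = 12
h = (b - a)/n = 0.166667

Trapezoidal rule: (h/2)[f(x₀) + 2f(x₁) + 2f(x₂) + ... + f(xₙ)]

x_0 = 0.7500, f(x_0) = 0.511229, coefficient = 1
x_1 = 0.9167, f(x_1) = 0.727446, coefficient = 2
x_2 = 1.0833, f(x_2) = 0.957151, coefficient = 2
x_3 = 1.2500, f(x_3) = 1.186231, coefficient = 2
x_4 = 1.4167, f(x_4) = 1.399873, coefficient = 2
x_5 = 1.5833, f(x_5) = 1.583209, coefficient = 2
x_6 = 1.7500, f(x_6) = 1.721975, coefficient = 2
x_7 = 1.9167, f(x_7) = 1.803163, coefficient = 2
x_8 = 2.0833, f(x_8) = 1.815632, coefficient = 2
x_9 = 2.2500, f(x_9) = 1.750665, coefficient = 2
x_10 = 2.4167, f(x_10) = 1.602443, coefficient = 2
x_11 = 2.5833, f(x_11) = 1.368419, coefficient = 2
x_12 = 2.7500, f(x_12) = 1.049568, coefficient = 1

I ≈ (0.166667/2) × 33.393211 = 2.782768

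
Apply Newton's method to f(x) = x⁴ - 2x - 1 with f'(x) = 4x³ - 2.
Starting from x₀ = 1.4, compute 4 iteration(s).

f(x) = x⁴ - 2x - 1
f'(x) = 4x³ - 2
x₀ = 1.4

Newton-Raphson formula: x_{n+1} = x_n - f(x_n)/f'(x_n)

Iteration 1:
  f(1.400000) = 0.041600
  f'(1.400000) = 8.976000
  x_1 = 1.400000 - 0.041600/8.976000 = 1.395365
Iteration 2:
  f(1.395365) = 0.000252
  f'(1.395365) = 8.867355
  x_2 = 1.395365 - 0.000252/8.867355 = 1.395337
Iteration 3:
  f(1.395337) = 0.000000
  f'(1.395337) = 8.866691
  x_3 = 1.395337 - 0.000000/8.866691 = 1.395337
Iteration 4:
  f(1.395337) = 0.000000
  f'(1.395337) = 8.866691
  x_4 = 1.395337 - 0.000000/8.866691 = 1.395337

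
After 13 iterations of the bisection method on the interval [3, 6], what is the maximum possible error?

Bisection error bound: |error| ≤ (b-a)/2^n
|error| ≤ (6 - 3)/2^13 = 3/2^13
|error| ≤ 0.0003662109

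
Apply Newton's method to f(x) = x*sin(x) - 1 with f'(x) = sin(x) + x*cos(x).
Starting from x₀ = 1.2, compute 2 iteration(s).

f(x) = x*sin(x) - 1
f'(x) = sin(x) + x*cos(x)
x₀ = 1.2

Newton-Raphson formula: x_{n+1} = x_n - f(x_n)/f'(x_n)

Iteration 1:
  f(1.200000) = 0.118447
  f'(1.200000) = 1.366868
  x_1 = 1.200000 - 0.118447/1.366868 = 1.113344
Iteration 2:
  f(1.113344) = -0.001129
  f'(1.113344) = 1.388904
  x_2 = 1.113344 - (-0.001129)/1.388904 = 1.114157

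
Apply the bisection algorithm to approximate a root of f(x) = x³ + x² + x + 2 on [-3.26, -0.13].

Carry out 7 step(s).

f(x) = x³ + x² + x + 2
Initial interval: [-3.26, -0.13]

Iteration 1:
  c_1 = (-3.260000 + (-0.130000))/2 = -1.695000
  f(c_1) = f(-1.695000) = -1.691752
  f(a) × f(c) ≥ 0, new interval: [-1.695000, -0.130000]
Iteration 2:
  c_2 = (-1.695000 + (-0.130000))/2 = -0.912500
  f(c_2) = f(-0.912500) = 1.160357
  f(a) × f(c) < 0, new interval: [-1.695000, -0.912500]
Iteration 3:
  c_3 = (-1.695000 + (-0.912500))/2 = -1.303750
  f(c_3) = f(-1.303750) = 0.179947
  f(a) × f(c) < 0, new interval: [-1.695000, -1.303750]
Iteration 4:
  c_4 = (-1.695000 + (-1.303750))/2 = -1.499375
  f(c_4) = f(-1.499375) = -0.622033
  f(a) × f(c) ≥ 0, new interval: [-1.499375, -1.303750]
Iteration 5:
  c_5 = (-1.499375 + (-1.303750))/2 = -1.401562
  f(c_5) = f(-1.401562) = -0.190383
  f(a) × f(c) ≥ 0, new interval: [-1.401562, -1.303750]
Iteration 6:
  c_6 = (-1.401562 + (-1.303750))/2 = -1.352656
  f(c_6) = f(-1.352656) = 0.002096
  f(a) × f(c) < 0, new interval: [-1.401562, -1.352656]
Iteration 7:
  c_7 = (-1.401562 + (-1.352656))/2 = -1.377109
  f(c_7) = f(-1.377109) = -0.092271
  f(a) × f(c) ≥ 0, new interval: [-1.377109, -1.352656]

After 7 iteration(s), the approximation is c_7 = -1.377109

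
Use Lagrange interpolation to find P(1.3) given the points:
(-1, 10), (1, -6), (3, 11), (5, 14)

Lagrange interpolation formula:
P(x) = Σ yᵢ × Lᵢ(x)
where Lᵢ(x) = Π_{j≠i} (x - xⱼ)/(xᵢ - xⱼ)

L_0(1.3) = (1.3 - 1)/(-1 - 1) × (1.3 - 3)/(-1 - 3) × (1.3 - 5)/(-1 - 5) = -0.039313
L_1(1.3) = (1.3 - (-1))/(1 - (-1)) × (1.3 - 3)/(1 - 3) × (1.3 - 5)/(1 - 5) = 0.904187
L_2(1.3) = (1.3 - (-1))/(3 - (-1)) × (1.3 - 1)/(3 - 1) × (1.3 - 5)/(3 - 5) = 0.159563
L_3(1.3) = (1.3 - (-1))/(5 - (-1)) × (1.3 - 1)/(5 - 1) × (1.3 - 3)/(5 - 3) = -0.024438

P(1.3) = 10×L_0(1.3) + (-6)×L_1(1.3) + 11×L_2(1.3) + 14×L_3(1.3)
P(1.3) = -4.405187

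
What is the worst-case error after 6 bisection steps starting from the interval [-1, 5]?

Bisection error bound: |error| ≤ (b-a)/2^n
|error| ≤ (5 - (-1))/2^6 = 6/2^6
|error| ≤ 0.0937500000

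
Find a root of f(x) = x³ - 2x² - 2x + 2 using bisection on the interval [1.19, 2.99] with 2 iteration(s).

f(x) = x³ - 2x² - 2x + 2
Initial interval: [1.19, 2.99]

Iteration 1:
  c_1 = (1.190000 + 2.990000)/2 = 2.090000
  f(c_1) = f(2.090000) = -1.786871
  f(a) × f(c) ≥ 0, new interval: [2.090000, 2.990000]
Iteration 2:
  c_2 = (2.090000 + 2.990000)/2 = 2.540000
  f(c_2) = f(2.540000) = 0.403864
  f(a) × f(c) < 0, new interval: [2.090000, 2.540000]

After 2 iteration(s), the approximation is c_2 = 2.540000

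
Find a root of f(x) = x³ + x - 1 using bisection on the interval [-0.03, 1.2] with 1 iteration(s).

f(x) = x³ + x - 1
Initial interval: [-0.03, 1.2]

Iteration 1:
  c_1 = (-0.030000 + 1.200000)/2 = 0.585000
  f(c_1) = f(0.585000) = -0.214798
  f(a) × f(c) ≥ 0, new interval: [0.585000, 1.200000]

After 1 iteration(s), the approximation is c_1 = 0.585000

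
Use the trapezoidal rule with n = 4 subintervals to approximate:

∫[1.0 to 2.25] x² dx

f(x) = x²
a = 1.0, b = 2.25, n = 4
h = (b - a)/n = 0.312500

Trapezoidal rule: (h/2)[f(x₀) + 2f(x₁) + 2f(x₂) + ... + f(xₙ)]

x_0 = 1.0000, f(x_0) = 1.000000, coefficient = 1
x_1 = 1.3125, f(x_1) = 1.722656, coefficient = 2
x_2 = 1.6250, f(x_2) = 2.640625, coefficient = 2
x_3 = 1.9375, f(x_3) = 3.753906, coefficient = 2
x_4 = 2.2500, f(x_4) = 5.062500, coefficient = 1

I ≈ (0.312500/2) × 22.296875 = 3.483887
Exact value: 3.463542
Error: 0.020345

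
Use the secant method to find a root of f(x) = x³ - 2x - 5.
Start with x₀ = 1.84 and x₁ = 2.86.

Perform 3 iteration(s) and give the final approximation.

f(x) = x³ - 2x - 5
x₀ = 1.84, x₁ = 2.86

Secant formula: x_{n+1} = x_n - f(x_n)(x_n - x_{n-1})/(f(x_n) - f(x_{n-1}))

Iteration 1:
  f(1.840000) = -2.450496
  f(2.860000) = 12.673656
  x_2 = 2.860000 - 12.673656×(2.860000 - 1.840000)/(12.673656 - (-2.450496))
       = 2.005266
Iteration 2:
  f(2.860000) = 12.673656
  f(2.005266) = -0.947175
  x_3 = 2.005266 - (-0.947175)×(2.005266 - 2.860000)/(-0.947175 - 12.673656)
       = 2.064703
Iteration 3:
  f(2.005266) = -0.947175
  f(2.064703) = -0.327581
  x_4 = 2.064703 - (-0.327581)×(2.064703 - 2.005266)/(-0.327581 - (-0.947175))
       = 2.096127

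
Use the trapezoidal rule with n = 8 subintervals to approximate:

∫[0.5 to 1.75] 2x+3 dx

f(x) = 2x+3
a = 0.5, b = 1.75, n = 8
h = (b - a)/n = 0.156250

Trapezoidal rule: (h/2)[f(x₀) + 2f(x₁) + 2f(x₂) + ... + f(xₙ)]

x_0 = 0.5000, f(x_0) = 4.000000, coefficient = 1
x_1 = 0.6562, f(x_1) = 4.312500, coefficient = 2
x_2 = 0.8125, f(x_2) = 4.625000, coefficient = 2
x_3 = 0.9688, f(x_3) = 4.937500, coefficient = 2
x_4 = 1.1250, f(x_4) = 5.250000, coefficient = 2
x_5 = 1.2812, f(x_5) = 5.562500, coefficient = 2
x_6 = 1.4375, f(x_6) = 5.875000, coefficient = 2
x_7 = 1.5938, f(x_7) = 6.187500, coefficient = 2
x_8 = 1.7500, f(x_8) = 6.500000, coefficient = 1

I ≈ (0.156250/2) × 84.000000 = 6.562500
Exact value: 6.562500
Error: 0.000000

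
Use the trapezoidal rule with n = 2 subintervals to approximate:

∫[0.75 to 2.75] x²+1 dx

f(x) = x²+1
a = 0.75, b = 2.75, n = 2
h = (b - a)/n = 1.000000

Trapezoidal rule: (h/2)[f(x₀) + 2f(x₁) + 2f(x₂) + ... + f(xₙ)]

x_0 = 0.7500, f(x_0) = 1.562500, coefficient = 1
x_1 = 1.7500, f(x_1) = 4.062500, coefficient = 2
x_2 = 2.7500, f(x_2) = 8.562500, coefficient = 1

I ≈ (1.000000/2) × 18.250000 = 9.125000
Exact value: 8.791667
Error: 0.333333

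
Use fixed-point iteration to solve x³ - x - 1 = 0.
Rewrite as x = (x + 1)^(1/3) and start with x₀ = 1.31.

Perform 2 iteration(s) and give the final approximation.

Equation: x³ - x - 1 = 0
Fixed-point form: x = (x + 1)^(1/3)
x₀ = 1.31

x_1 = g(1.310000) = 1.321916
x_2 = g(1.321916) = 1.324186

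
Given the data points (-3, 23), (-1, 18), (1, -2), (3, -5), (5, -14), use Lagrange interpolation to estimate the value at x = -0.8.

Lagrange interpolation formula:
P(x) = Σ yᵢ × Lᵢ(x)
where Lᵢ(x) = Π_{j≠i} (x - xⱼ)/(xᵢ - xⱼ)

L_0(-0.8) = (-0.8 - (-1))/(-3 - (-1)) × (-0.8 - 1)/(-3 - 1) × (-0.8 - 3)/(-3 - 3) × (-0.8 - 5)/(-3 - 5) = -0.020662
L_1(-0.8) = (-0.8 - (-3))/(-1 - (-3)) × (-0.8 - 1)/(-1 - 1) × (-0.8 - 3)/(-1 - 3) × (-0.8 - 5)/(-1 - 5) = 0.909150
L_2(-0.8) = (-0.8 - (-3))/(1 - (-3)) × (-0.8 - (-1))/(1 - (-1)) × (-0.8 - 3)/(1 - 3) × (-0.8 - 5)/(1 - 5) = 0.151525
L_3(-0.8) = (-0.8 - (-3))/(3 - (-3)) × (-0.8 - (-1))/(3 - (-1)) × (-0.8 - 1)/(3 - 1) × (-0.8 - 5)/(3 - 5) = -0.047850
L_4(-0.8) = (-0.8 - (-3))/(5 - (-3)) × (-0.8 - (-1))/(5 - (-1)) × (-0.8 - 1)/(5 - 1) × (-0.8 - 3)/(5 - 3) = 0.007837

P(-0.8) = 23×L_0(-0.8) + 18×L_1(-0.8) + (-2)×L_2(-0.8) + (-5)×L_3(-0.8) + (-14)×L_4(-0.8)
P(-0.8) = 15.715937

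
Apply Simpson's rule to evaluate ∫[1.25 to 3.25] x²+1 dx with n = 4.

f(x) = x²+1
a = 1.25, b = 3.25, n = 4
h = (b - a)/n = 0.500000

Simpson's rule: (h/3)[f(x₀) + 4f(x₁) + 2f(x₂) + ... + f(xₙ)]

x_0 = 1.2500, f(x_0) = 2.562500, coefficient = 1
x_1 = 1.7500, f(x_1) = 4.062500, coefficient = 4
x_2 = 2.2500, f(x_2) = 6.062500, coefficient = 2
x_3 = 2.7500, f(x_3) = 8.562500, coefficient = 4
x_4 = 3.2500, f(x_4) = 11.562500, coefficient = 1

I ≈ (0.500000/3) × 76.750000 = 12.791667
Exact value: 12.791667
Error: 0.000000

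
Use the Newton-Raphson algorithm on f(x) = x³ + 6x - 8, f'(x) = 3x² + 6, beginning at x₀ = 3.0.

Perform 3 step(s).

f(x) = x³ + 6x - 8
f'(x) = 3x² + 6
x₀ = 3.0

Newton-Raphson formula: x_{n+1} = x_n - f(x_n)/f'(x_n)

Iteration 1:
  f(3.000000) = 37.000000
  f'(3.000000) = 33.000000
  x_1 = 3.000000 - 37.000000/33.000000 = 1.878788
Iteration 2:
  f(1.878788) = 9.904555
  f'(1.878788) = 16.589532
  x_2 = 1.878788 - 9.904555/16.589532 = 1.281751
Iteration 3:
  f(1.281751) = 1.796281
  f'(1.281751) = 10.928660
  x_3 = 1.281751 - 1.796281/10.928660 = 1.117387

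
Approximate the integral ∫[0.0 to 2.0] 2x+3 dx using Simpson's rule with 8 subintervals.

f(x) = 2x+3
a = 0.0, b = 2.0, n = 8
h = (b - a)/n = 0.250000

Simpson's rule: (h/3)[f(x₀) + 4f(x₁) + 2f(x₂) + ... + f(xₙ)]

x_0 = 0.0000, f(x_0) = 3.000000, coefficient = 1
x_1 = 0.2500, f(x_1) = 3.500000, coefficient = 4
x_2 = 0.5000, f(x_2) = 4.000000, coefficient = 2
x_3 = 0.7500, f(x_3) = 4.500000, coefficient = 4
x_4 = 1.0000, f(x_4) = 5.000000, coefficient = 2
x_5 = 1.2500, f(x_5) = 5.500000, coefficient = 4
x_6 = 1.5000, f(x_6) = 6.000000, coefficient = 2
x_7 = 1.7500, f(x_7) = 6.500000, coefficient = 4
x_8 = 2.0000, f(x_8) = 7.000000, coefficient = 1

I ≈ (0.250000/3) × 120.000000 = 10.000000
Exact value: 10.000000
Error: 0.000000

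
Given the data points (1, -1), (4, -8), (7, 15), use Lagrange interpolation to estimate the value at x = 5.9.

Lagrange interpolation formula:
P(x) = Σ yᵢ × Lᵢ(x)
where Lᵢ(x) = Π_{j≠i} (x - xⱼ)/(xᵢ - xⱼ)

L_0(5.9) = (5.9 - 4)/(1 - 4) × (5.9 - 7)/(1 - 7) = -0.116111
L_1(5.9) = (5.9 - 1)/(4 - 1) × (5.9 - 7)/(4 - 7) = 0.598889
L_2(5.9) = (5.9 - 1)/(7 - 1) × (5.9 - 4)/(7 - 4) = 0.517222

P(5.9) = (-1)×L_0(5.9) + (-8)×L_1(5.9) + 15×L_2(5.9)
P(5.9) = 3.083333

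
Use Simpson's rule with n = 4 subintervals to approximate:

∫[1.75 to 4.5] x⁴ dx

f(x) = x⁴
a = 1.75, b = 4.5, n = 4
h = (b - a)/n = 0.687500

Simpson's rule: (h/3)[f(x₀) + 4f(x₁) + 2f(x₂) + ... + f(xₙ)]

x_0 = 1.7500, f(x_0) = 9.378906, coefficient = 1
x_1 = 2.4375, f(x_1) = 35.300308, coefficient = 4
x_2 = 3.1250, f(x_2) = 95.367432, coefficient = 2
x_3 = 3.8125, f(x_3) = 211.270767, coefficient = 4
x_4 = 4.5000, f(x_4) = 410.062500, coefficient = 1

I ≈ (0.687500/3) × 1596.460571 = 365.855548
Exact value: 365.773633
Error: 0.081915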